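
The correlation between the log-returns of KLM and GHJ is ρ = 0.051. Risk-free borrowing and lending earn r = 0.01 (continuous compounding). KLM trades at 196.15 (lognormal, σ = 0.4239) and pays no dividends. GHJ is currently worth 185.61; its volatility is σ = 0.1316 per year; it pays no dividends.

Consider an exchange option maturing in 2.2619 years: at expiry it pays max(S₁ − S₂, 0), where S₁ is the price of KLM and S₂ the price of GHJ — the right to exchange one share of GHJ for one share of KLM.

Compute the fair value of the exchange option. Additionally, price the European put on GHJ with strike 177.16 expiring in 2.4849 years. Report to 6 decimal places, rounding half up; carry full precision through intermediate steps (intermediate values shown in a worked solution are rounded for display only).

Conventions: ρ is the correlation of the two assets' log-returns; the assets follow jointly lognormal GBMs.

exchange price = 54.642486
price(GHJ put K=177.16) = 9.271769

σ_eff = √(σ₁² + σ₂² − 2ρσ₁σ₂) = √(0.4239² + 0.1316² − 2·0.051·0.4239·0.1316) = 0.437401
d₁ = (ln(S₁/S₂) + (q₂ − q₁ + σ_eff²/2)T) / (σ_eff√T) = (ln(196.15/185.61) + (0.0 − 0.0 + 0.095660)·2.2619) / 0.657834 = 0.412877
d₂ = d₁ − σ_eff√T = 0.412877 − 0.657834 = -0.244957
N(d₁) = 0.660152,  N(d₂) = 0.403245
V = S₁·e^{−q₁T}·N(d₁) − S₂·e^{−q₂T}·N(d₂) = 129.488776 − 74.846291 = 54.642486
[vanilla: GHJ put K=177.16]
σ√T = 0.1316·√2.4849 = 0.207449
d₁ = (ln(S/K) + (r+σ²/2)T) / (σ√T) = (ln(185.61/177.16) + (0.01+0.1316²/2)·2.4849) / 0.207449 = (0.046594 + 0.046366) / 0.207449 = 0.448115
d₂ = d₁ − σ√T = 0.448115 − 0.207449 = 0.240667
e^{−rT} = 0.975457
N(−d₁) = 0.327035,  N(−d₂) = 0.404907
price = K·e^{−rT}·N(−d₂) − S·N(−d₁) = 69.972732 − 60.700963 = 9.271769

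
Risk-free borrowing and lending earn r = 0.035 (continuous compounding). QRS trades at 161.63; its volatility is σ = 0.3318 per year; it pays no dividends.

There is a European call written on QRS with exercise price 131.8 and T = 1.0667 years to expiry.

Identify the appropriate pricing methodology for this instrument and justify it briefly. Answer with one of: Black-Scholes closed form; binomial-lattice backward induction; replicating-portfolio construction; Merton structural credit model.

framework: Black-Scholes closed form

Key observation: with QRS following a GBM at constant σ and r, the European call struck at 131.8 prices in closed form — nothing here needs a stepwise model or a balance sheet.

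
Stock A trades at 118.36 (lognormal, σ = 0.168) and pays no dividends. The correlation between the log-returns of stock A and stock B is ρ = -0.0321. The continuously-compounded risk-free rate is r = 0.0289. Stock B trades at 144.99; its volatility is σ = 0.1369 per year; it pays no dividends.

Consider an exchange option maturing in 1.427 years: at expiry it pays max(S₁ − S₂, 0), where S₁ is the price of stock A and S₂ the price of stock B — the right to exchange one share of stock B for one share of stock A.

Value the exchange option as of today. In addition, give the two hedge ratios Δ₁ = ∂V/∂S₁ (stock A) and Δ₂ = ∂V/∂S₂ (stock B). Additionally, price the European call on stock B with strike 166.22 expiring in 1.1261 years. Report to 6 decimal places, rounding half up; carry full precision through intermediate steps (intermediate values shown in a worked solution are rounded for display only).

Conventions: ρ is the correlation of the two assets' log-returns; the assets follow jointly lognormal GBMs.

exchange price = 4.327805
Δ1 = 0.260961
Δ2 = -0.183182
price(stock B call K=166.22) = 3.077579

σ_eff = √(σ₁² + σ₂² − 2ρσ₁σ₂) = √(0.168² + 0.1369² − 2·-0.0321·0.168·0.1369) = 0.220096
d₁ = (ln(S₁/S₂) + (q₂ − q₁ + σ_eff²/2)T) / (σ_eff√T) = (ln(118.36/144.99) + (0.0 − 0.0 + 0.024221)·1.427) / 0.262920 = -0.640387
d₂ = d₁ − σ_eff√T = -0.640387 − 0.262920 = -0.903307
N(d₁) = 0.260961,  N(d₂) = 0.183182
V = S₁·e^{−q₁T}·N(d₁) − S₂·e^{−q₂T}·N(d₂) = 30.887305 − 26.559500 = 4.327805
Δ₁ = e^{−q₁T}·N(d₁) = 0.260961;  Δ₂ = −e^{−q₂T}·N(d₂) = -0.183182
[vanilla: stock B call K=166.22]
σ√T = 0.1369·√1.1261 = 0.145275
d₁ = (ln(S/K) + (r+σ²/2)T) / (σ√T) = (ln(144.99/166.22) + (0.0289+0.1369²/2)·1.1261) / 0.145275 = (-0.136647 + 0.043097) / 0.145275 = -0.643954
d₂ = d₁ − σ√T = -0.643954 − 0.145275 = -0.789230
e^{−rT} = 0.967980
N(d₁) = 0.259803,  N(d₂) = 0.214989
price = S·N(d₁) − K·e^{−rT}·N(d₂) = 37.668770 − 34.591191 = 3.077579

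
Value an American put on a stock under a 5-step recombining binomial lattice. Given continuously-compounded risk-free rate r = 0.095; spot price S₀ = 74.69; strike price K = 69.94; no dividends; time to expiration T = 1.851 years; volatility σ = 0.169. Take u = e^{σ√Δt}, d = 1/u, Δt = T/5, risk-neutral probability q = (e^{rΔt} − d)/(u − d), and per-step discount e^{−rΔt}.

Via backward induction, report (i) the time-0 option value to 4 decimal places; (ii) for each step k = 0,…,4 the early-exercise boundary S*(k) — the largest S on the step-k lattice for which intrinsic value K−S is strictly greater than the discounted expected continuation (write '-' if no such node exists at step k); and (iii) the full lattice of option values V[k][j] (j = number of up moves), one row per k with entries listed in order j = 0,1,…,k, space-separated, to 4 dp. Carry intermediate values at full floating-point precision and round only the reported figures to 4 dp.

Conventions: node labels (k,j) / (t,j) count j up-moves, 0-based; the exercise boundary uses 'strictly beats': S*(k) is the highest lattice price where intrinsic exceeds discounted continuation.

price = 1.6984
boundary = - - 60.8063 54.8645 60.8063
tree:
1.6984
3.9935 0.5459
9.1337 1.4226 0.1000
15.0755 3.6452 0.2942 0.0000
20.4366 9.1337 0.8659 0.0000 0.0000
25.2739 15.0755 2.5484 0.0000 0.0000 0.0000

Δt=0.37020, u=1.10830, d=0.90228, q=0.64806, disc=e^(-rΔt)=0.96544
k=5 terminal: V=max(K-S,0) → 25.2739 15.0755 2.5484 0.0000 0.0000 0.0000
k=4: j=0 S=49.5034 intr=20.4366 cont=18.0197 V=20.4366[EX]; j=1 S=60.8063 intr=9.1337 cont=6.7167 V=9.1337[EX]; j=2 S=74.6900 intr=0.0000 cont=0.8659 V=0.8659[hold]; j=3 S=91.7437 intr=0.0000 cont=0.0000 V=0.0000[hold]; j=4 S=112.6913 intr=0.0000 cont=0.0000 V=0.0000[hold]  S*(4)=60.8063
k=3: j=0 S=54.8645 intr=15.0755 cont=12.6585 V=15.0755[EX]; j=1 S=67.3916 intr=2.5484 cont=3.6452 V=3.6452[hold]; j=2 S=82.7789 intr=0.0000 cont=0.2942 V=0.2942[hold]; j=3 S=101.6795 intr=0.0000 cont=0.0000 V=0.0000[hold]  S*(3)=54.8645
k=2: j=0 S=60.8063 intr=9.1337 cont=7.4029 V=9.1337[EX]; j=1 S=74.6900 intr=0.0000 cont=1.4226 V=1.4226[hold]; j=2 S=91.7437 intr=0.0000 cont=0.1000 V=0.1000[hold]  S*(2)=60.8063
k=1: j=0 S=67.3916 intr=2.5484 cont=3.9935 V=3.9935[hold]; j=1 S=82.7789 intr=0.0000 cont=0.5459 V=0.5459[hold]  S*(1)=-
k=0: j=0 S=74.6900 intr=0.0000 cont=1.6984 V=1.6984[hold]  S*(0)=-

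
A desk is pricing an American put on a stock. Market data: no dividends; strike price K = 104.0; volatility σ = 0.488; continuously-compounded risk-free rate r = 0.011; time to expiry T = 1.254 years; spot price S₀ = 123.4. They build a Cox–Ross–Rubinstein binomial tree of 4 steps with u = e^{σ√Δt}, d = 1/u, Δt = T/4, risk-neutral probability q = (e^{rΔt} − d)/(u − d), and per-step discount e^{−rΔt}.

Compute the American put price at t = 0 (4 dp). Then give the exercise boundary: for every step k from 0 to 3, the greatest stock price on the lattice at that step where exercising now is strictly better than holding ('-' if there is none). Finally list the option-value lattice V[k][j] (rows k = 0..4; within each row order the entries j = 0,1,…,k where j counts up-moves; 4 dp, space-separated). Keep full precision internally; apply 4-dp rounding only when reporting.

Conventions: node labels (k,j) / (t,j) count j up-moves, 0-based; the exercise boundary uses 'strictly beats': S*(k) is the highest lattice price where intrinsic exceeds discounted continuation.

params: Δt=0.31350 u=1.31421 d=0.76091 q=0.43836 e^(-rΔt)=0.99656
t_4 payoffs: 62.6329 32.5528 0.0000 0.0000 0.0000
t_3: node(3,0) S=54.3651 payoff=49.6349 vs cont=49.2769 → 49.6349 [stop]  node(3,1) S=93.8966 payoff=10.1034 vs cont=18.2202 → 18.2202 [wait]  node(3,2) S=162.1736 payoff=0.0000 vs cont=0.0000 → 0.0000 [wait]  node(3,3) S=280.0982 payoff=0.0000 vs cont=0.0000 → 0.0000 [wait]  ⇒ S*(3)=54.3651
t_2: node(2,0) S=71.4472 payoff=32.5528 vs cont=35.7406 → 35.7406 [wait]  node(2,1) S=123.4000 payoff=0.0000 vs cont=10.1980 → 10.1980 [wait]  node(2,2) S=213.1304 payoff=0.0000 vs cont=0.0000 → 0.0000 [wait]  ⇒ S*(2)=-
t_1: node(1,0) S=93.8966 payoff=10.1034 vs cont=24.4594 → 24.4594 [wait]  node(1,1) S=162.1736 payoff=0.0000 vs cont=5.7079 → 5.7079 [wait]  ⇒ S*(1)=-
t_0: node(0,0) S=123.4000 payoff=0.0000 vs cont=16.1837 → 16.1837 [wait]  ⇒ S*(0)=-

price = 16.1837
boundary = - - - 54.3651
tree:
16.1837
24.4594 5.7079
35.7406 10.1980 0.0000
49.6349 18.2202 0.0000 0.0000
62.6329 32.5528 0.0000 0.0000 0.0000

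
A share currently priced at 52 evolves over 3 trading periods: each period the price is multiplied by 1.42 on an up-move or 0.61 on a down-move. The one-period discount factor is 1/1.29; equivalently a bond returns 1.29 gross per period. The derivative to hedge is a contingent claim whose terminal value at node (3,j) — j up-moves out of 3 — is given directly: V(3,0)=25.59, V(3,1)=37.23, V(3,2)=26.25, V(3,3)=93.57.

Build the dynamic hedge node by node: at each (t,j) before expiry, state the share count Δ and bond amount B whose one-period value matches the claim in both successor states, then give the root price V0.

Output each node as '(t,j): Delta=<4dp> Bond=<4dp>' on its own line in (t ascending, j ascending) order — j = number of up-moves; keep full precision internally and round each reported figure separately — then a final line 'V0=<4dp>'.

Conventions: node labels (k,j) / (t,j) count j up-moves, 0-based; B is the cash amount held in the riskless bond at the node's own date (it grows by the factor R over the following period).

Risk-neutral probability p* = (R−d)/(u−d) = (1.29−0.61)/(1.42−0.61) = 0.8395.
Terminal payoffs: V(3,0)=25.5900, V(3,1)=37.2300, V(3,2)=26.2500, V(3,3)=93.5700
Node (2,0) S=19.3492: V=(p*·37.2300+(1−p*)·25.5900)/1.29=27.4123; Δ=(37.2300−25.5900)/(27.4759−11.8030)=0.7427; B=V−Δ·S=13.0419
Node (2,1) S=45.0424: V=(p*·26.2500+(1−p*)·37.2300)/1.29=21.7149; Δ=(26.2500−37.2300)/(63.9602−27.4759)=-0.3010; B=V−Δ·S=35.2705
Node (2,2) S=104.8528: V=(p*·93.5700+(1−p*)·26.2500)/1.29=64.1593; Δ=(93.5700−26.2500)/(148.8910−63.9602)=0.7926; B=V−Δ·S=-18.9518
Node (1,0) S=31.7200: V=(p*·21.7149+(1−p*)·27.4123)/1.29=17.5421; Δ=(21.7149−27.4123)/(45.0424−19.3492)=-0.2217; B=V−Δ·S=24.5759
Node (1,1) S=73.8400: V=(p*·64.1593+(1−p*)·21.7149)/1.29=44.4553; Δ=(64.1593−21.7149)/(104.8528−45.0424)=0.7096; B=V−Δ·S=-7.9453
Node (0,0) S=52.0000: V=(p*·44.4553+(1−p*)·17.5421)/1.29=31.1131; Δ=(44.4553−17.5421)/(73.8400−31.7200)=0.6390; B=V−Δ·S=-2.1131
Verification: the root portfolio costs Δ(0,0)·S0 + B(0,0) = 31.1131, matching V0.

(0,0): Delta=0.6390 Bond=-2.1131
(1,0): Delta=-0.2217 Bond=24.5759
(1,1): Delta=0.7096 Bond=-7.9453
(2,0): Delta=0.7427 Bond=13.0419
(2,1): Delta=-0.3010 Bond=35.2705
(2,2): Delta=0.7926 Bond=-18.9518
V0=31.1131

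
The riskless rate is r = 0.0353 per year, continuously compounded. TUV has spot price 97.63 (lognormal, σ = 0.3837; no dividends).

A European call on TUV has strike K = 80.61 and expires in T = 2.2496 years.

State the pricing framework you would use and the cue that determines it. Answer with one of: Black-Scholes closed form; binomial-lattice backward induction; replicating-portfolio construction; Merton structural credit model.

Key observation: the strike-80.61 call on TUV is European-exercise on a continuously-modelled lognormal underlying, so its value is a single closed-form evaluation.

framework: Black-Scholes closed form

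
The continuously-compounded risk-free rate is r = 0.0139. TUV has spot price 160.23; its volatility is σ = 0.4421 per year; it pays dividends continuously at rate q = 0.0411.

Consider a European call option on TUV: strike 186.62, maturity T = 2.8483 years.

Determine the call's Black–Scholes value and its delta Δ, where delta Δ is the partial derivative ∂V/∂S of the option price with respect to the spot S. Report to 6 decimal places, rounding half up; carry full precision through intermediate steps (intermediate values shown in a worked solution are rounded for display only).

price = 30.491422
Δ = 0.467775

σ√T = 0.4421·√2.8483 = 0.746128
d₁ = (ln(S/K) + (r−q+σ²/2)T) / (σ√T) = (ln(160.23/186.62) + (0.0139−0.0411+0.4421²/2)·2.8483) / 0.746128 = (-0.152464 + 0.200880) / 0.746128 = 0.064889
d₂ = d₁ − σ√T = 0.064889 − 0.746128 = -0.681239
e^{−rT} = 0.961182
e^{−qT} = 0.889527
N(d₁) = 0.525869,  N(d₂) = 0.247860
Call price V = S·e^{−qT}·N(d₁) − K·e^{−rT}·N(d₂) = 74.951539 − 44.460116 = 30.491422
Δ = e^{−qT}·N(d₁) = 0.467775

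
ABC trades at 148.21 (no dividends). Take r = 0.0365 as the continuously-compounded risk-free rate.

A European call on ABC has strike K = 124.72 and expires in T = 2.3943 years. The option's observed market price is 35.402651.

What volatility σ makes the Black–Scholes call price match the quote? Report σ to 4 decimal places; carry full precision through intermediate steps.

sigma = 0.1374

At σ = 0.1374 the Black–Scholes value reproduces the quote:
σ√T = 0.1374·√2.3943 = 0.212606
d₁ = (ln(S/K) + (r+σ²/2)T) / (σ√T) = (ln(148.21/124.72) + (0.0365+0.1374²/2)·2.3943) / 0.212606 = (0.172559 + 0.109993) / 0.212606 = 1.328990
d₂ = d₁ − σ√T = 1.328990 − 0.212606 = 1.116384
e^{−rT} = 0.916318
N(d₁) = 0.908074,  N(d₂) = 0.867871
V = S·N(d₁) − K·e^{−rT}·N(d₂) = 134.585707 − 99.183056 = 35.402651 (matching the quote); vega is positive throughout, so no other σ reproduces this price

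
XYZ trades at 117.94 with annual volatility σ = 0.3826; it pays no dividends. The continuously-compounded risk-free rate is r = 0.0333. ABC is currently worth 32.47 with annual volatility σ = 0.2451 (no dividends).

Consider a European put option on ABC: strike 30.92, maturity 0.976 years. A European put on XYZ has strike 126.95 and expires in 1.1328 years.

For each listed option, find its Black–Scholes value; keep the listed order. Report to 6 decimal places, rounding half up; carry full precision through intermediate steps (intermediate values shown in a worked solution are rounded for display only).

[ABC put K=30.92]
σ√T = 0.2451·√0.976 = 0.242141
d₁ = (ln(S/K) + (r+σ²/2)T) / (σ√T) = (ln(32.47/30.92) + (0.0333+0.2451²/2)·0.976) / 0.242141 = (0.048913 + 0.061817) / 0.242141 = 0.457297
d₂ = d₁ − σ√T = 0.457297 − 0.242141 = 0.215156
e^{−rT} = 0.968022
N(−d₁) = 0.323729,  N(−d₂) = 0.414823
price = K·e^{−rT}·N(−d₂) − S·N(−d₁) = 12.416160 − 10.511476 = 1.904684
[XYZ put K=126.95]
σ√T = 0.3826·√1.1328 = 0.407213
d₁ = (ln(S/K) + (r+σ²/2)T) / (σ√T) = (ln(117.94/126.95) + (0.0333+0.3826²/2)·1.1328) / 0.407213 = (-0.073617 + 0.120633) / 0.407213 = 0.115458
d₂ = d₁ − σ√T = 0.115458 − 0.407213 = -0.291755
e^{−rT} = 0.962980
N(−d₁) = 0.454041,  N(−d₂) = 0.614763
price = K·e^{−rT}·N(−d₂) − S·N(−d₁) = 75.154981 − 53.549584 = 21.605396

price(ABC put K=30.92) = 1.904684
price(XYZ put K=126.95) = 21.605396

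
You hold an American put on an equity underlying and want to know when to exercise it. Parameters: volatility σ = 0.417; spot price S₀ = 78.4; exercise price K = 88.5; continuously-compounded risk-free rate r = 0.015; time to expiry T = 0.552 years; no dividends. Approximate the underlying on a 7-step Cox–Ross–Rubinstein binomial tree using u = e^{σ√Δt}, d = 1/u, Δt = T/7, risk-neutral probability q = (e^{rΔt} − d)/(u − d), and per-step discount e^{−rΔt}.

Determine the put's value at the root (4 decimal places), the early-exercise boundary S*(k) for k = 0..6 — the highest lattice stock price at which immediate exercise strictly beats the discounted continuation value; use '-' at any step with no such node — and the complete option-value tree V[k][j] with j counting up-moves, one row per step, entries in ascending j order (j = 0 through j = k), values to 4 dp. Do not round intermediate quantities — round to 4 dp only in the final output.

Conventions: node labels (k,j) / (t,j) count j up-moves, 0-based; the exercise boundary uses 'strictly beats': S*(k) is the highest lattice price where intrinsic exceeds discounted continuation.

Δt=0.07886, u=1.12423, d=0.88950, q=0.47580, disc=e^(-rΔt)=0.99882
k=7 terminal: V=max(K-S,0) → 53.9598 44.8447 33.3242 18.7635 0.3602 0.0000 0.0000 0.0000
k=6: j=0 S=38.8312 intr=49.6688 cont=49.5642 V=49.6688[EX]; j=1 S=49.0787 intr=39.4213 cont=39.3167 V=39.4213[EX]; j=2 S=62.0304 intr=26.4696 cont=26.3650 V=26.4696[EX]; j=3 S=78.4000 intr=10.1000 cont=9.9954 V=10.1000[EX]; j=4 S=99.0895 intr=0.0000 cont=0.1886 V=0.1886[hold]; j=5 S=125.2390 intr=0.0000 cont=0.0000 V=0.0000[hold]; j=6 S=158.2891 intr=0.0000 cont=0.0000 V=0.0000[hold]  S*(6)=78.4000
k=5: j=0 S=43.6553 intr=44.8447 cont=44.7401 V=44.8447[EX]; j=1 S=55.1758 intr=33.3242 cont=33.2196 V=33.3242[EX]; j=2 S=69.7365 intr=18.7635 cont=18.6589 V=18.7635[EX]; j=3 S=88.1398 intr=0.3602 cont=5.3778 V=5.3778[hold]; j=4 S=111.3996 intr=0.0000 cont=0.0988 V=0.0988[hold]; j=5 S=140.7976 intr=0.0000 cont=0.0000 V=0.0000[hold]  S*(5)=69.7365
k=4: j=0 S=49.0787 intr=39.4213 cont=39.3167 V=39.4213[EX]; j=1 S=62.0304 intr=26.4696 cont=26.3650 V=26.4696[EX]; j=2 S=78.4000 intr=10.1000 cont=12.3799 V=12.3799[hold]; j=3 S=99.0895 intr=0.0000 cont=2.8626 V=2.8626[hold]; j=4 S=125.2390 intr=0.0000 cont=0.0517 V=0.0517[hold]  S*(4)=62.0304
k=3: j=0 S=55.1758 intr=33.3242 cont=33.2196 V=33.3242[EX]; j=1 S=69.7365 intr=18.7635 cont=19.7424 V=19.7424[hold]; j=2 S=88.1398 intr=0.3602 cont=7.8423 V=7.8423[hold]; j=3 S=111.3996 intr=0.0000 cont=1.5234 V=1.5234[hold]  S*(3)=55.1758
k=2: j=0 S=62.0304 intr=26.4696 cont=26.8302 V=26.8302[hold]; j=1 S=78.4000 intr=10.1000 cont=14.0637 V=14.0637[hold]; j=2 S=99.0895 intr=0.0000 cont=4.8300 V=4.8300[hold]  S*(2)=-
k=1: j=0 S=69.7365 intr=18.7635 cont=20.7313 V=20.7313[hold]; j=1 S=88.1398 intr=0.3602 cont=9.6589 V=9.6589[hold]  S*(1)=-
k=0: j=0 S=78.4000 intr=10.1000 cont=15.4448 V=15.4448[hold]  S*(0)=-

price = 15.4448
boundary = - - - 55.1758 62.0304 69.7365 78.4000
tree:
15.4448
20.7313 9.6589
26.8302 14.0637 4.8300
33.3242 19.7424 7.8423 1.5234
39.4213 26.4696 12.3799 2.8626 0.0517
44.8447 33.3242 18.7635 5.3778 0.0988 0.0000
49.6688 39.4213 26.4696 10.1000 0.1886 0.0000 0.0000
53.9598 44.8447 33.3242 18.7635 0.3602 0.0000 0.0000 0.0000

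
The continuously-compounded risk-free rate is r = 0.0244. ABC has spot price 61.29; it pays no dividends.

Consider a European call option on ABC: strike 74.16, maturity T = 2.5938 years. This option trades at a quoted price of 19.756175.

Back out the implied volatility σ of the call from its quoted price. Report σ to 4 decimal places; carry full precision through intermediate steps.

At σ = 0.5849 the Black–Scholes value reproduces the quote:
σ√T = 0.5849·√2.5938 = 0.941998
d₁ = (ln(S/K) + (r+σ²/2)T) / (σ√T) = (ln(61.29/74.16) + (0.0244+0.5849²/2)·2.5938) / 0.941998 = (-0.190608 + 0.506969) / 0.941998 = 0.335840
d₂ = d₁ − σ√T = 0.335840 − 0.941998 = -0.606158
e^{−rT} = 0.938672
N(d₁) = 0.631504,  N(d₂) = 0.272205
V = S·N(d₁) − K·e^{−rT}·N(d₂) = 38.704891 − 18.948717 = 19.756175 (the observed quote) — the price is monotone increasing in volatility, hence this σ is the only solution

sigma = 0.5849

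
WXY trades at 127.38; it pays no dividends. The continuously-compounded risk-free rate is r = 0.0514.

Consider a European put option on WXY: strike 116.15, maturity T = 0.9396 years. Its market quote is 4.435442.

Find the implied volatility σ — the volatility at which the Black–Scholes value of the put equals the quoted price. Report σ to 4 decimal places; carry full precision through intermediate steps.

sigma = 0.2354

At σ = 0.2354 the Black–Scholes value reproduces the quote:
σ√T = 0.2354·√0.9396 = 0.228180
d₁ = (ln(S/K) + (r+σ²/2)T) / (σ√T) = (ln(127.38/116.15) + (0.0514+0.2354²/2)·0.9396) / 0.228180 = (0.092292 + 0.074329) / 0.228180 = 0.730216
d₂ = d₁ − σ√T = 0.730216 − 0.228180 = 0.502036
e^{−rT} = 0.952852
N(−d₁) = 0.232629,  N(−d₂) = 0.307821
V = K·e^{−rT}·N(−d₂) − S·N(−d₁) = 34.067736 − 29.632294 = 4.435442 (equal to the quote); since ∂V/∂σ > 0 for all σ, the implied volatility is unique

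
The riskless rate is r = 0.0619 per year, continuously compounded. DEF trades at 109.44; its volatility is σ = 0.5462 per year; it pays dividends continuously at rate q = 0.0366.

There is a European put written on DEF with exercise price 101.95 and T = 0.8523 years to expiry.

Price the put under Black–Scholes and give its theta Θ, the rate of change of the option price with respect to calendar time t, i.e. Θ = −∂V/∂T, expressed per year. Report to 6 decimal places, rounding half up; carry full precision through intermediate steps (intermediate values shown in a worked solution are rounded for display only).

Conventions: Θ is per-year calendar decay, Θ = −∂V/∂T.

σ√T = 0.5462·√0.8523 = 0.504252
d₁ = (ln(S/K) + (r−q+σ²/2)T) / (σ√T) = (ln(109.44/101.95) + (0.0619−0.0366+0.5462²/2)·0.8523) / 0.504252 = (0.070894 + 0.148698) / 0.504252 = 0.435481
d₂ = d₁ − σ√T = 0.435481 − 0.504252 = -0.068771
e^{−rT} = 0.948610
e^{−qT} = 0.969287
N(−d₁) = 0.331607,  N(−d₂) = 0.527414
Put price V = K·e^{−rT}·N(−d₂) − S·e^{−qT}·N(−d₁) = 51.006647 − 35.176436 = 15.830212
φ(d₁) = (1/√(2π))·e^{−d₁²/2} = 0.362852
Θ = −S·e^{−qT}·φ(d₁)·σ/(2√T) − q·S·e^{−qT}·N(−d₁) + r·K·e^{−rT}·N(−d₂) = −11.386324 − 1.287458 + 3.157311 = -9.516470

price = 15.830212
Θ = -9.516470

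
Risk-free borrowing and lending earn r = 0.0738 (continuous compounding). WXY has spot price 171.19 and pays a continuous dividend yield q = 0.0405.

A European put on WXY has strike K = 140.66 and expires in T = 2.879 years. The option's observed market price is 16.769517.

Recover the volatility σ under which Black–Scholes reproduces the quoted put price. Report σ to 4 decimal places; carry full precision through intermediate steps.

sigma = 0.3693

At σ = 0.3693 the Black–Scholes value reproduces the quote:
σ√T = 0.3693·√2.879 = 0.626614
d₁ = (ln(S/K) + (r−q+σ²/2)T) / (σ√T) = (ln(171.19/140.66) + (0.0738−0.0405+0.3693²/2)·2.879) / 0.626614 = (0.196428 + 0.292193) / 0.626614 = 0.779781
d₂ = d₁ − σ√T = 0.779781 − 0.626614 = 0.153167
e^{−rT} = 0.808584
e^{−qT} = 0.889942
N(−d₁) = 0.217760,  N(−d₂) = 0.439133
V = K·e^{−rT}·N(−d₂) − S·e^{−qT}·N(−d₁) = 49.945042 − 33.175525 = 16.769517 (the observed quote) — the price is monotone increasing in volatility, hence this σ is the only solution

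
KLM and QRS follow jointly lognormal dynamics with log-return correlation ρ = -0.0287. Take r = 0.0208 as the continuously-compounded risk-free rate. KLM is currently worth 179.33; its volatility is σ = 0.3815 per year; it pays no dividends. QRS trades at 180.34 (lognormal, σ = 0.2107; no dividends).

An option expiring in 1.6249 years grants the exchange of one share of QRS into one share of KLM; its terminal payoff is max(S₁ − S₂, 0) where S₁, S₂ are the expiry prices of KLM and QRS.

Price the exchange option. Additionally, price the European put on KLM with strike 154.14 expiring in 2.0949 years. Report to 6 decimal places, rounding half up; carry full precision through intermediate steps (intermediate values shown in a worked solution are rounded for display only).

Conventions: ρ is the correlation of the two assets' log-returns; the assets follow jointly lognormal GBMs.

exchange price = 39.309811
price(KLM put K=154.14) = 21.801428

σ_eff = √(σ₁² + σ₂² − 2ρσ₁σ₂) = √(0.3815² + 0.2107² − 2·-0.0287·0.3815·0.2107) = 0.441079
d₁ = (ln(S₁/S₂) + (q₂ − q₁ + σ_eff²/2)T) / (σ_eff√T) = (ln(179.33/180.34) + (0.0 − 0.0 + 0.097275)·1.6249) / 0.562250 = 0.271136
d₂ = d₁ − σ_eff√T = 0.271136 − 0.562250 = -0.291114
N(d₁) = 0.606857,  N(d₂) = 0.385482
V = S₁·e^{−q₁T}·N(d₁) − S₂·e^{−q₂T}·N(d₂) = 108.827642 − 69.517831 = 39.309811
[vanilla: KLM put K=154.14]
σ√T = 0.3815·√2.0949 = 0.552174
d₁ = (ln(S/K) + (r+σ²/2)T) / (σ√T) = (ln(179.33/154.14) + (0.0208+0.3815²/2)·2.0949) / 0.552174 = (0.151366 + 0.196022) / 0.552174 = 0.629128
d₂ = d₁ − σ√T = 0.629128 − 0.552174 = 0.076954
e^{−rT} = 0.957362
N(−d₁) = 0.264632,  N(−d₂) = 0.469330
price = K·e^{−rT}·N(−d₂) − S·N(−d₁) = 69.257972 − 47.456544 = 21.801428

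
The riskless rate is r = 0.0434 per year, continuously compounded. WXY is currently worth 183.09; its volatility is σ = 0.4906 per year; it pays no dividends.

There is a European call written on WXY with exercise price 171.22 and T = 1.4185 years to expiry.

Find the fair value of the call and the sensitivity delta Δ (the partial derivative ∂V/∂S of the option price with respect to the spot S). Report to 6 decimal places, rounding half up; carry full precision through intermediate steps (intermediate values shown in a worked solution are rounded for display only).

price = 51.512719
Δ = 0.695755

σ√T = 0.4906·√1.4185 = 0.584309
d₁ = (ln(S/K) + (r+σ²/2)T) / (σ√T) = (ln(183.09/171.22) + (0.0434+0.4906²/2)·1.4185) / 0.584309 = (0.067029 + 0.232271) / 0.584309 = 0.512229
d₂ = d₁ − σ√T = 0.512229 − 0.584309 = -0.072080
e^{−rT} = 0.940294
N(d₁) = 0.695755,  N(d₂) = 0.471269
Call price V = S·N(d₁) − K·e^{−rT}·N(d₂) = 127.385704 − 75.872985 = 51.512719
Δ = N(d₁) = 0.695755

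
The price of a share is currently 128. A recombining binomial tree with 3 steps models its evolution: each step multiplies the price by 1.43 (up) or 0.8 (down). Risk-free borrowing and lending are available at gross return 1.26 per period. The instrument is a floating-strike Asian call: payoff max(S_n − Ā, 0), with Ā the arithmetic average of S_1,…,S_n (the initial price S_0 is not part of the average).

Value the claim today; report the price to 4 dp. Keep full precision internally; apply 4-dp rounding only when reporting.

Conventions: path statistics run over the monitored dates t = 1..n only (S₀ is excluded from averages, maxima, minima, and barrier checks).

Set p* = 0.7302 (from d < R < u); the path-dependent value is the discounted p*-expectation over all price paths.
Enumerate all 2^3 = 8 price paths (U = up ×1.43, D = down ×0.8); each path with k up-moves has probability p*^k·(1−p*)^(3−k).
DDD: Ā=83.2853, payoff=0.0000, prob=0.019648
UDD: Ā=148.8725, payoff=0.0000, prob=0.053166
DUD: Ā=121.9925, payoff=0.0000, prob=0.053166
UUD: Ā=218.0617, payoff=0.0000, prob=0.143861
DDU: Ā=100.4885, payoff=16.6571, prob=0.053166
UDU: Ā=179.6233, payoff=29.7745, prob=0.143861
DUU: Ā=152.7433, payoff=56.6545, prob=0.143861
UUU: Ā=273.0286, payoff=101.2699, prob=0.389271
Price = Σ prob·payoff / R^3 = 52.740779 / 2.000376 = 26.3654

price = 26.3654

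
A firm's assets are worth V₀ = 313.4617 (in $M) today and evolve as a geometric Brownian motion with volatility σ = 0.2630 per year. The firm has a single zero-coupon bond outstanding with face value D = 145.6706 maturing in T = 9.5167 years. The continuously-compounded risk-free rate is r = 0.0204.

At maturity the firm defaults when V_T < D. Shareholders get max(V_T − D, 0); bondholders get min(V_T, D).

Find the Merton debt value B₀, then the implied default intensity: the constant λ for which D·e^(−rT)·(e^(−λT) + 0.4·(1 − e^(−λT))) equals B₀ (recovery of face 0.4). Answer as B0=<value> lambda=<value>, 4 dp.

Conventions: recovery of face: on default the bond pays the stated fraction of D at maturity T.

B0=111.3307 lambda=0.0134

With assets at 313.4617 and a single debt payment of 145.6706 at 9.5167 years:
d₁ = [ln(V₀/D) + (r + σ²/2)T] / (σ√T)
   = [ln(313.4617/145.6706) + (0.0204 + 0.5·0.2630²)·9.5167] / (0.2630·√9.5167)
   = [0.766329 + 0.523271] / 0.811333 = 1.589484
d₂ = d₁ − σ√T = 1.589484 − 0.811333 = 0.778151
N(d₁) = 0.944024,  N(d₂) = 0.781760,  e^(−rT) = 0.823542
E₀ = V₀·N(d₁) − D·e^(−rT)·N(d₂)
   = 313.4617·0.944024 − 145.6706·0.823542·0.781760 = 202.130972
B₀ = V₀ − E₀ = 313.4617 − 202.130972 = 111.330728
e^(−λT) = (B₀·e^(rT)/D − 0.4)/(1 − 0.4) = (111.3307·1.214267/145.6706 − 0.4)/0.6 = 0.88003305
λ = −ln(0.88003305)/9.5167 = 0.013429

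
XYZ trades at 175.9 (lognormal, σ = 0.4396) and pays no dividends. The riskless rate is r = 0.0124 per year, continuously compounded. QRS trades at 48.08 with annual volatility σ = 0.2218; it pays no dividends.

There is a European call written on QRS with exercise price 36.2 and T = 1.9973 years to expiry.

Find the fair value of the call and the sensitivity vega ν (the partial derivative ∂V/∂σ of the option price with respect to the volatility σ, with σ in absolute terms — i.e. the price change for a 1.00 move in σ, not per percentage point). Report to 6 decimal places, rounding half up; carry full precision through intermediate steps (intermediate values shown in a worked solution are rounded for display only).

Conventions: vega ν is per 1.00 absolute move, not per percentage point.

price = 13.865445
ν = 14.136018

σ√T = 0.2218·√1.9973 = 0.313461
d₁ = (ln(S/K) + (r+σ²/2)T) / (σ√T) = (ln(48.08/36.2) + (0.0124+0.2218²/2)·1.9973) / 0.313461 = (0.283807 + 0.073895) / 0.313461 = 1.141140
d₂ = d₁ − σ√T = 1.141140 − 0.313461 = 0.827679
e^{−rT} = 0.975538
N(d₁) = 0.873094,  N(d₂) = 0.796074
Call price V = S·N(d₁) − K·e^{−rT}·N(d₂) = 41.978364 − 28.112919 = 13.865445
φ(d₁) = (1/√(2π))·e^{−d₁²/2} = 0.208037
ν = S·φ(d₁)·√T = 14.136018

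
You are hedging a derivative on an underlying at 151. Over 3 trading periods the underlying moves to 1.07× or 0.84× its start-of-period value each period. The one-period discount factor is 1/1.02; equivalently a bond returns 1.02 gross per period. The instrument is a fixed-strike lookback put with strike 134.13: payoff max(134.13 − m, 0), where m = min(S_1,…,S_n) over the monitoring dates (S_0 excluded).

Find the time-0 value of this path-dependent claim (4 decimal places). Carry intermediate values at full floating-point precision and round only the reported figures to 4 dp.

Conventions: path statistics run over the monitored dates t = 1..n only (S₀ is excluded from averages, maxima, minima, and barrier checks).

price = 3.7110

Under the martingale measure an up-move has probability p* = 0.7826; value the claim as the probability-weighted average of per-path payoffs, discounted 3 periods at R = 1.02.
Enumerate all 2^3 = 8 price paths (U = up ×1.07, D = down ×0.84); each path with k up-moves has probability p*^k·(1−p*)^(3−k).
DDD: m=89.4983, payoff=44.6317, prob=0.010274
UDD: m=114.0038, payoff=20.1262, prob=0.036985
DUD: m=114.0038, payoff=20.1262, prob=0.036985
UUD: m=145.2191, payoff=0.0000, prob=0.133147
DDU: m=106.5456, payoff=27.5844, prob=0.036985
UDU: m=135.7188, payoff=0.0000, prob=0.133147
DUU: m=126.8400, payoff=7.2900, prob=0.133147
UUU: m=161.5700, payoff=0.0000, prob=0.479329
Price = Σ prob·payoff / R^3 = 3.938138 / 1.061208 = 3.7110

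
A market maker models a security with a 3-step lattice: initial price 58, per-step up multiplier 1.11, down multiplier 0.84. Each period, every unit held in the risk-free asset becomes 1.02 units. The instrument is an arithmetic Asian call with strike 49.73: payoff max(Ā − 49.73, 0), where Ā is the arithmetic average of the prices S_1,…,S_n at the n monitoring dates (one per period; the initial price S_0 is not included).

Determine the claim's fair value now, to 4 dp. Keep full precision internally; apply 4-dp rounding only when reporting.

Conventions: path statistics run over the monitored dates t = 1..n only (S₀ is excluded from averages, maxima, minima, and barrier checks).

price = 10.6522

Risk-neutral up-probability p* = (R−d)/(u−d) = (1.02−0.84)/(1.11−0.84) = 0.6667; the claim prices as the p*-weighted sum of path payoffs discounted by R^3.
Enumerate all 2^3 = 8 price paths (U = up ×1.11, D = down ×0.84); each path with k up-moves has probability p*^k·(1−p*)^(3−k).
DDD: Ā=41.3405, payoff=0.0000, prob=0.037037
UDD: Ā=54.6286, payoff=4.8986, prob=0.074074
DUD: Ā=49.4086, payoff=0.0000, prob=0.074074
UUD: Ā=65.2899, payoff=15.5599, prob=0.148148
DDU: Ā=45.0238, payoff=0.0000, prob=0.074074
UDU: Ā=59.4957, payoff=9.7657, prob=0.148148
DUU: Ā=54.2757, payoff=4.5457, prob=0.148148
UUU: Ā=71.7215, payoff=21.9915, prob=0.296296
Price = Σ prob·payoff / R^3 = 11.304227 / 1.061208 = 10.6522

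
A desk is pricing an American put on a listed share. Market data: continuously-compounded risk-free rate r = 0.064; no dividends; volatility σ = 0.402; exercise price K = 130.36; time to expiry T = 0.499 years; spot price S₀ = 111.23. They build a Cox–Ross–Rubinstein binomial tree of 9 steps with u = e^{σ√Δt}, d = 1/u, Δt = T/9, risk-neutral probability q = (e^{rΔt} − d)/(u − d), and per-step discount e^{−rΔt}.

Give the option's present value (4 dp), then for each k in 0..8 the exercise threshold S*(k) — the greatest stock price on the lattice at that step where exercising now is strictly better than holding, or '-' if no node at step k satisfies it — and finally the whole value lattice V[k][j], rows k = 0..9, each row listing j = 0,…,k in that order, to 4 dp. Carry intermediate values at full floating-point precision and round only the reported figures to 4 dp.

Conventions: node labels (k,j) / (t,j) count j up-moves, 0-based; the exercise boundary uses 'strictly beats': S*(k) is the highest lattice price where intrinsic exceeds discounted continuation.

price = 23.4020
boundary = - - 92.0457 83.7325 92.0457 83.7325 92.0457 101.1842 111.2300
tree:
23.4020
30.3869 16.4469
38.3143 22.5208 10.3710
46.6275 29.8851 15.1724 5.5490
54.1898 38.3143 21.5036 8.8250 2.2481
61.0692 46.6275 29.3490 13.6573 3.9603 0.5181
67.3272 54.1898 38.3143 20.4171 6.8619 1.0298 0.0000
73.0201 61.0692 46.6275 29.1758 11.6317 2.0469 0.0000 0.0000
78.1987 67.3272 54.1898 38.3143 19.1300 4.0686 0.0000 0.0000 0.0000
82.9097 73.0201 61.0692 46.6275 29.1758 8.0868 0.0000 0.0000 0.0000 0.0000

Δt=0.05544, u=1.09928, d=0.90968, q=0.49510, disc=e^(-rΔt)=0.99646
k=9 terminal: V=max(K-S,0) → 82.9097 73.0201 61.0692 46.6275 29.1758 8.0868 0.0000 0.0000 0.0000 0.0000
k=8: j=0 S=52.1613 intr=78.1987 cont=77.7370 V=78.1987[EX]; j=1 S=63.0328 intr=67.3272 cont=66.8655 V=67.3272[EX]; j=2 S=76.1702 intr=54.1898 cont=53.7281 V=54.1898[EX]; j=3 S=92.0457 intr=38.3143 cont=37.8526 V=38.3143[EX]; j=4 S=111.2300 intr=19.1300 cont=18.6682 V=19.1300[EX]; j=5 S=134.4127 intr=0.0000 cont=4.0686 V=4.0686[hold]; j=6 S=162.4272 intr=0.0000 cont=0.0000 V=0.0000[hold]; j=7 S=196.2806 intr=0.0000 cont=0.0000 V=0.0000[hold]; j=8 S=237.1897 intr=0.0000 cont=0.0000 V=0.0000[hold]  S*(8)=111.2300
k=7: j=0 S=57.3399 intr=73.0201 cont=72.5583 V=73.0201[EX]; j=1 S=69.2908 intr=61.0692 cont=60.6074 V=61.0692[EX]; j=2 S=83.7325 intr=46.6275 cont=46.1657 V=46.6275[EX]; j=3 S=101.1842 intr=29.1758 cont=28.7140 V=29.1758[EX]; j=4 S=122.2732 intr=8.0868 cont=11.6317 V=11.6317[hold]; j=5 S=147.7575 intr=0.0000 cont=2.0469 V=2.0469[hold]; j=6 S=178.5534 intr=0.0000 cont=0.0000 V=0.0000[hold]; j=7 S=215.7678 intr=0.0000 cont=0.0000 V=0.0000[hold]  S*(7)=101.1842
k=6: j=0 S=63.0328 intr=67.3272 cont=66.8655 V=67.3272[EX]; j=1 S=76.1702 intr=54.1898 cont=53.7281 V=54.1898[EX]; j=2 S=92.0457 intr=38.3143 cont=37.8526 V=38.3143[EX]; j=3 S=111.2300 intr=19.1300 cont=20.4171 V=20.4171[hold]; j=4 S=134.4127 intr=0.0000 cont=6.8619 V=6.8619[hold]; j=5 S=162.4272 intr=0.0000 cont=1.0298 V=1.0298[hold]; j=6 S=196.2806 intr=0.0000 cont=0.0000 V=0.0000[hold]  S*(6)=92.0457
k=5: j=0 S=69.2908 intr=61.0692 cont=60.6074 V=61.0692[EX]; j=1 S=83.7325 intr=46.6275 cont=46.1657 V=46.6275[EX]; j=2 S=101.1842 intr=29.1758 cont=29.3490 V=29.3490[hold]; j=3 S=122.2732 intr=8.0868 cont=13.6573 V=13.6573[hold]; j=4 S=147.7575 intr=0.0000 cont=3.9603 V=3.9603[hold]; j=5 S=178.5534 intr=0.0000 cont=0.5181 V=0.5181[hold]  S*(5)=83.7325
k=4: j=0 S=76.1702 intr=54.1898 cont=53.7281 V=54.1898[EX]; j=1 S=92.0457 intr=38.3143 cont=37.9380 V=38.3143[EX]; j=2 S=111.2300 intr=19.1300 cont=21.5036 V=21.5036[hold]; j=3 S=134.4127 intr=0.0000 cont=8.8250 V=8.8250[hold]; j=4 S=162.4272 intr=0.0000 cont=2.2481 V=2.2481[hold]  S*(4)=92.0457
k=3: j=0 S=83.7325 intr=46.6275 cont=46.1657 V=46.6275[EX]; j=1 S=101.1842 intr=29.1758 cont=29.8851 V=29.8851[hold]; j=2 S=122.2732 intr=8.0868 cont=15.1724 V=15.1724[hold]; j=3 S=147.7575 intr=0.0000 cont=5.5490 V=5.5490[hold]  S*(3)=83.7325
k=2: j=0 S=92.0457 intr=38.3143 cont=38.2025 V=38.3143[EX]; j=1 S=111.2300 intr=19.1300 cont=22.5208 V=22.5208[hold]; j=2 S=134.4127 intr=0.0000 cont=10.3710 V=10.3710[hold]  S*(2)=92.0457
k=1: j=0 S=101.1842 intr=29.1758 cont=30.3869 V=30.3869[hold]; j=1 S=122.2732 intr=8.0868 cont=16.4469 V=16.4469[hold]  S*(1)=-
k=0: j=0 S=111.2300 intr=19.1300 cont=23.4020 V=23.4020[hold]  S*(0)=-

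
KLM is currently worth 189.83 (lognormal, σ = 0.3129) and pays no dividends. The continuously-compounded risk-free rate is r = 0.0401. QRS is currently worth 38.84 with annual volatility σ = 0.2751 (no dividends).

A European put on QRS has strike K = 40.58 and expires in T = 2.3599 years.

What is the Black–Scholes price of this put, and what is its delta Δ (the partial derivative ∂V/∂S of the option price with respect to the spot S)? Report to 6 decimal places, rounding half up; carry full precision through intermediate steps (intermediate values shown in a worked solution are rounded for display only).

σ√T = 0.2751·√2.3599 = 0.422608
d₁ = (ln(S/K) + (r+σ²/2)T) / (σ√T) = (ln(38.84/40.58) + (0.0401+0.2751²/2)·2.3599) / 0.422608 = (-0.043825 + 0.183931) / 0.422608 = 0.331527
d₂ = d₁ − σ√T = 0.331527 − 0.422608 = -0.091081
e^{−rT} = 0.909708
N(−d₁) = 0.370123,  N(−d₂) = 0.536286
Put price V = K·e^{−rT}·N(−d₂) − S·N(−d₁) = 19.797489 − 14.375584 = 5.421905
Δ = −N(−d₁) = -0.370123

price = 5.421905
Δ = -0.370123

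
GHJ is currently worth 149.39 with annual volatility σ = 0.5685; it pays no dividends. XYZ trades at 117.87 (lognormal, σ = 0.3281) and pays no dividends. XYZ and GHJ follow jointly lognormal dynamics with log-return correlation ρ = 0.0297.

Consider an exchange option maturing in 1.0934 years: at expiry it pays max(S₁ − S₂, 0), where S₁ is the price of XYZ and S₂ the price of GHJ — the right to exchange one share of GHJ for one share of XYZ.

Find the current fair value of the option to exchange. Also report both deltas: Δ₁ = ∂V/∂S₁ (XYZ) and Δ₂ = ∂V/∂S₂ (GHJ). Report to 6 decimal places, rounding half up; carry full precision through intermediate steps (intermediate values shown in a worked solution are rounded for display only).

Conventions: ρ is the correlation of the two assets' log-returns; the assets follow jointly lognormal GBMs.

exchange price = 21.730879
Δ1 = 0.495587
Δ2 = -0.245558

σ_eff = √(σ₁² + σ₂² − 2ρσ₁σ₂) = √(0.3281² + 0.5685² − 2·0.0297·0.3281·0.5685) = 0.647891
d₁ = (ln(S₁/S₂) + (q₂ − q₁ + σ_eff²/2)T) / (σ_eff√T) = (ln(117.87/149.39) + (0.0 − 0.0 + 0.209881)·1.0934) / 0.677472 = -0.011062
d₂ = d₁ − σ_eff√T = -0.011062 − 0.677472 = -0.688534
N(d₁) = 0.495587,  N(d₂) = 0.245558
V = S₁·e^{−q₁T}·N(d₁) − S₂·e^{−q₂T}·N(d₂) = 58.414854 − 36.683975 = 21.730879
Key observation: the rate r is irrelevant here: denominating values in GHJ turns the exchange into a ratio option on S₁/S₂, and discounting at r drops out.
Δ₁ = e^{−q₁T}·N(d₁) = 0.495587;  Δ₂ = −e^{−q₂T}·N(d₂) = -0.245558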